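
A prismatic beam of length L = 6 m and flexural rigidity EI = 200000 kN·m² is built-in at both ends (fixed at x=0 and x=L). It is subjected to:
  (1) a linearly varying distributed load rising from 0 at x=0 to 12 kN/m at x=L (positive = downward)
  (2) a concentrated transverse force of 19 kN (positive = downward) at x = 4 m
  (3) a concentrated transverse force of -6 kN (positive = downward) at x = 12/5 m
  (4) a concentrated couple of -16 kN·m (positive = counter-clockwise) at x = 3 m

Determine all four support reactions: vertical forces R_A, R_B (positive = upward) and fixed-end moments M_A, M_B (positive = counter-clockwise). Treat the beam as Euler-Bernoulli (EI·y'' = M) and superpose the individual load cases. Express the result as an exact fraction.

Load 1 — triangular load w₀=12 kN/m (0→w₀ over full span):
  R_A = 3w₀L/20 = 3·12·6/20 = 54/5 kN
  M_A = w₀L²/30 = 12·6²/30 = 72/5 kN·m
  R_B = 7w₀L/20 = 7·12·6/20 = 126/5 kN
  M_B = -w₀L²/20 = -12·6²/20 = -108/5 kN·m
Load 2 — point force P=19 kN at a=4 m (b=L-a=2):
  R_A = Pb²(3a+b)/L³ = 19·2²·(3·4+2)/6³ = 133/27 kN
  M_A = Pab²/L² = 19·4·2²/6² = 76/9 kN·m
  R_B = Pa²(a+3b)/L³ = 19·4²·(4+3·2)/6³ = 380/27 kN
  M_B = -Pa²b/L² = -19·4²·2/6² = -152/9 kN·m
Load 3 — point force P=-6 kN at a=12/5 m (b=L-a=18/5):
  R_A = Pb²(3a+b)/L³ = (-6)·(18/5)²·(3·(12/5)+(18/5))/6³ = -486/125 kN
  M_A = Pab²/L² = (-6)·(12/5)·(18/5)²/6² = -648/125 kN·m
  R_B = Pa²(a+3b)/L³ = (-6)·(12/5)²·((12/5)+3·(18/5))/6³ = -264/125 kN
  M_B = -Pa²b/L² = -(-6)·(12/5)²·(18/5)/6² = 432/125 kN·m
Load 4 — applied couple M₀=-16 kN·m at a=3 m (b=L-a=3):
  R_A = 6M₀ab/L³ = 6·(-16)·3·3/6³ = -4 kN
  M_A = M₀b(2a-b)/L² = (-16)·3·(2·3-3)/6² = -4 kN·m
  R_B = -6M₀ab/L³ = -6·(-16)·3·3/6³ = 4 kN
  M_B = M₀a(2b-a)/L² = (-16)·3·(2·3-3)/6² = -4 kN·m
Superposition: R_A = 26453/3375 kN, M_A = 15368/1125 kN·m, R_B = 138922/3375 kN, M_B = -43912/1125 kN·m

R_A = 26453/3375 kN, M_A = 15368/1125 kN·m, R_B = 138922/3375 kN, M_B = -43912/1125 kN·m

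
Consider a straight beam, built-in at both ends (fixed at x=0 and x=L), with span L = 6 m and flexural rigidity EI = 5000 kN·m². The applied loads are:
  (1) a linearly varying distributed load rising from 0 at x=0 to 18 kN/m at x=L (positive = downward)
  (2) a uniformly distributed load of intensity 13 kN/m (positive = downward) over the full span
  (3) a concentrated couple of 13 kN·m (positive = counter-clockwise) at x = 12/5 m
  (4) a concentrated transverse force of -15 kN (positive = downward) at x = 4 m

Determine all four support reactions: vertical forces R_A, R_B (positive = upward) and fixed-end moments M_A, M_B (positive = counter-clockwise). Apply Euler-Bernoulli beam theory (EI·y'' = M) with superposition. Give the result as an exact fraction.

R_A = 12247/225 kN, M_A = 4162/75 kN·m, R_B = 14078/225 kN, M_B = -4043/75 kN·m

Load 1 — triangular load w₀=18 kN/m (0→w₀ over full span):
  R_A = 3w₀L/20 = 3·18·6/20 = 81/5 kN
  M_A = w₀L²/30 = 18·6²/30 = 108/5 kN·m
  R_B = 7w₀L/20 = 7·18·6/20 = 189/5 kN
  M_B = -w₀L²/20 = -18·6²/20 = -162/5 kN·m
Load 2 — uniform load w=13 kN/m over full span:
  R_A = wL/2 = 13·6/2 = 39 kN
  M_A = wL²/12 = 13·6²/12 = 39 kN·m
  R_B = wL/2 = 13·6/2 = 39 kN
  M_B = -wL²/12 = -13·6²/12 = -39 kN·m
Load 3 — applied couple M₀=13 kN·m at a=12/5 m (b=L-a=18/5):
  R_A = 6M₀ab/L³ = 6·13·(12/5)·(18/5)/6³ = 78/25 kN
  M_A = M₀b(2a-b)/L² = 13·(18/5)·(2·(12/5)-(18/5))/6² = 39/25 kN·m
  R_B = -6M₀ab/L³ = -6·13·(12/5)·(18/5)/6³ = -78/25 kN
  M_B = M₀a(2b-a)/L² = 13·(12/5)·(2·(18/5)-(12/5))/6² = 104/25 kN·m
Load 4 — point force P=-15 kN at a=4 m (b=L-a=2):
  R_A = Pb²(3a+b)/L³ = (-15)·2²·(3·4+2)/6³ = -35/9 kN
  M_A = Pab²/L² = (-15)·4·2²/6² = -20/3 kN·m
  R_B = Pa²(a+3b)/L³ = (-15)·4²·(4+3·2)/6³ = -100/9 kN
  M_B = -Pa²b/L² = -(-15)·4²·2/6² = 40/3 kN·m
Superposition: R_A = 12247/225 kN, M_A = 4162/75 kN·m, R_B = 14078/225 kN, M_B = -4043/75 kN·m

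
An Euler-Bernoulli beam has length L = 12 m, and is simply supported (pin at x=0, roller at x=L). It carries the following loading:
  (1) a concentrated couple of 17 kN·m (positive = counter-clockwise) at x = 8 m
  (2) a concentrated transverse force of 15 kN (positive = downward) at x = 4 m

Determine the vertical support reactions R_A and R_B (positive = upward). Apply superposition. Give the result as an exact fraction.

R_A = 137/12 kN, R_B = 43/12 kN

Load 1 — applied couple M₀=17 kN·m at a=8 m (b=L-a=4):
  R_A = M₀/L = 17/12 kN
  R_B = -M₀/L = -17/12 kN
Load 2 — point force P=15 kN at a=4 m (b=L-a=8):
  R_A = Pb/L = 15·8/12 = 10 kN
  R_B = Pa/L = 15·4/12 = 5 kN
Superposition: R_A = 137/12 kN, R_B = 43/12 kN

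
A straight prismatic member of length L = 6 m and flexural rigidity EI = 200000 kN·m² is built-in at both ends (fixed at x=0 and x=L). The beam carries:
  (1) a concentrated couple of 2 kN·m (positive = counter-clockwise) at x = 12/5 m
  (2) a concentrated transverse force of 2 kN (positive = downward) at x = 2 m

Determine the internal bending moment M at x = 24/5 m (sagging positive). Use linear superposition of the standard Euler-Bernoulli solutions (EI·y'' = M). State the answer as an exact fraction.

Load 1 — applied couple M₀=2 kN·m at a=12/5 m (b=L-a=18/5):
  M_1 = R_Ax - M_A - M₀  [x>a] with R_A=12/25, M_A=6/25 = (12/25)·(24/5) - (6/25) - 2 = 8/125 kN·m
Load 2 — point force P=2 kN at a=2 m (b=L-a=4):
  M_2 = Pa²(a+3b)(L-x)/L³ - Pa²b/L²  [x>a] = 2·2²·(2+3·4)·(6-(24/5))/6³ - 2·2²·4/6² = -4/15 kN·m
Superposition: M = Σ M_i = -76/375 kN·m ≈ -0.202667 kN·m

M(24/5) = -76/375 kN·m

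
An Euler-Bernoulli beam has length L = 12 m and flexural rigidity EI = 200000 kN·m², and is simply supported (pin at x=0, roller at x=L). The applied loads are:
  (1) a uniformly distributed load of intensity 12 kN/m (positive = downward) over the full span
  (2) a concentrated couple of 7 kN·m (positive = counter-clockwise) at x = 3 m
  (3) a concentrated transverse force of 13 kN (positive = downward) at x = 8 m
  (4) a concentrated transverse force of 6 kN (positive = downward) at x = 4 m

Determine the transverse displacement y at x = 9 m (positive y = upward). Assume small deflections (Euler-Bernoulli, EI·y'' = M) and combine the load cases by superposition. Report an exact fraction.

y(9) = -8111/600000 m

Load 1 — uniform load w=12 kN/m over full span:
  y_1 = -wx(L³-2Lx²+x³)/(24EI) = -12·9·(12³-2·12·9²+9³)/(24·200000) = -4617/400000 m
Load 2 — applied couple M₀=7 kN·m at a=3 m (b=L-a=9):
  y_2 = (M₀x³/(6L)-M₀(x-a)²/2+C₁x)/EI  [x>a] with C₁=M₀(3b²-L²)/(6L)=77/8 = (7·9³/(6·12)-7·(9-3)²/2+(77/8)·9)/200000 = 63/400000 m
Load 3 — point force P=13 kN at a=8 m (b=L-a=4):
  y_3 = -Pa(L-x)(2Lx-a²-x²)/(6LEI)  [x>a] = -13·8·(12-9)·(2·12·9-8²-9²)/(6·12·200000) = -923/600000 m
Load 4 — point force P=6 kN at a=4 m (b=L-a=8):
  y_4 = -Pa(L-x)(2Lx-a²-x²)/(6LEI)  [x>a] = -6·4·(12-9)·(2·12·9-4²-9²)/(6·12·200000) = -119/200000 m
Superposition: y = Σ y_i = -8111/600000 m ≈ -0.013518 m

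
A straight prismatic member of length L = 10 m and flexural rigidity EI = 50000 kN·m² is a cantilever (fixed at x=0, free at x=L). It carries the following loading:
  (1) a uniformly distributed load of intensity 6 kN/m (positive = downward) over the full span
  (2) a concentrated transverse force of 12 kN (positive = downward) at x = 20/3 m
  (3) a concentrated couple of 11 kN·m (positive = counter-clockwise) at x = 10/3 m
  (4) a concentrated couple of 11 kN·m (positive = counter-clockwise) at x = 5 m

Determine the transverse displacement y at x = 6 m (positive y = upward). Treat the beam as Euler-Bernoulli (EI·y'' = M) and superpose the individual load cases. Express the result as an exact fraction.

y(6) = -75971/900000 m

Load 1 — uniform load w=6 kN/m over full span:
  y_1 = -wx²(x²-4Lx+6L²)/(24EI) = -6·6²·(6²-4·10·6+6·10²)/(24·50000) = -891/12500 m
Load 2 — point force P=12 kN at a=20/3 m (b=L-a=10/3):
  y_2 = -Px²(3a-x)/(6EI)  [x≤a] = -12·6²·(3·(20/3)-6)/(6·50000) = -63/3125 m
Load 3 — applied couple M₀=11 kN·m at a=10/3 m (b=L-a=20/3):
  y_3 = M₀a(2x-a)/(2EI)  [x>a] = 11·(10/3)·(2·6-(10/3))/(2·50000) = 143/45000 m
Load 4 — applied couple M₀=11 kN·m at a=5 m (b=L-a=5):
  y_4 = M₀a(2x-a)/(2EI)  [x>a] = 11·5·(2·6-5)/(2·50000) = 77/20000 m
Superposition: y = Σ y_i = -75971/900000 m ≈ -0.084412 m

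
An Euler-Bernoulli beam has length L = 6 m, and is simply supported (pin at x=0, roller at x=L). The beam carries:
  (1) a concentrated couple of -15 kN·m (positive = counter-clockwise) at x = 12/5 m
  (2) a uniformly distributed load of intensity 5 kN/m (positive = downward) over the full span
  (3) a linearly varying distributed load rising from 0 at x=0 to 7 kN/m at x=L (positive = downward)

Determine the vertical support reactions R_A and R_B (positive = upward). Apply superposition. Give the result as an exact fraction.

R_A = 39/2 kN, R_B = 63/2 kN

Load 1 — applied couple M₀=-15 kN·m at a=12/5 m (b=L-a=18/5):
  R_A = M₀/L = (-15)/6 = -5/2 kN
  R_B = -M₀/L = -(-15)/6 = 5/2 kN
Load 2 — uniform load w=5 kN/m over full span:
  R_A = wL/2 = 5·6/2 = 15 kN
  R_B = wL/2 = 5·6/2 = 15 kN
Load 3 — triangular load w₀=7 kN/m (0→w₀ over full span):
  R_A = w₀L/6 = 7·6/6 = 7 kN
  R_B = w₀L/3 = 7·6/3 = 14 kN
Superposition: R_A = 39/2 kN, R_B = 63/2 kN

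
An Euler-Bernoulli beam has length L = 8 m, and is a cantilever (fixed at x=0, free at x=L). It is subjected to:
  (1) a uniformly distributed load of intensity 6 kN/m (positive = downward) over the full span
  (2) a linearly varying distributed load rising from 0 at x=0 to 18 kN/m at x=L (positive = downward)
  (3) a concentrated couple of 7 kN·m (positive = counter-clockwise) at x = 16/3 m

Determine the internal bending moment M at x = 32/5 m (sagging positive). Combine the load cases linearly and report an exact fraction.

M(32/5) = -3648/125 kN·m

Load 1 — uniform load w=6 kN/m over full span:
  M_1 = -w(L-x)²/2 = -6·(8-(32/5))²/2 = -192/25 kN·m
Load 2 — triangular load w₀=18 kN/m (0→w₀ over full span):
  M_2 = w₀Lx/2 - w₀L²/3 - w₀x³/(6L) = 18·8·(32/5)/2 - 18·8²/3 - 18·(32/5)³/(6·8) = -2688/125 kN·m
Load 3 — applied couple M₀=7 kN·m at a=16/3 m (b=L-a=8/3):
  M_3 = 0  [x>a] = 0 kN·m
Superposition: M = Σ M_i = -3648/125 kN·m ≈ -29.184000 kN·m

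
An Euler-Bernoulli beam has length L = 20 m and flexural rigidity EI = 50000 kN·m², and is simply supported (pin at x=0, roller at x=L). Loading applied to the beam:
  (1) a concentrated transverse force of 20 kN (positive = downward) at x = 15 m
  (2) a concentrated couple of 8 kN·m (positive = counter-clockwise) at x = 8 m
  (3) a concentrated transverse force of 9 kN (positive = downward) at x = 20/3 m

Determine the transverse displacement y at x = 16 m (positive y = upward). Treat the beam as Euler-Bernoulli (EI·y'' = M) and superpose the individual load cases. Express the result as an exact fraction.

y(16) = -49903/1125000 m

Load 1 — point force P=20 kN at a=15 m (b=L-a=5):
  y_1 = -Pa(L-x)(2Lx-a²-x²)/(6LEI)  [x>a] = -20·15·(20-16)·(2·20·16-15²-16²)/(6·20·50000) = -159/5000 m
Load 2 — applied couple M₀=8 kN·m at a=8 m (b=L-a=12):
  y_2 = (M₀x³/(6L)-M₀(x-a)²/2+C₁x)/EI  [x>a] with C₁=M₀(3b²-L²)/(6L)=32/15 = (8·16³/(6·20)-8·(16-8)²/2+(32/15)·16)/50000 = 16/15625 m
Load 3 — point force P=9 kN at a=20/3 m (b=L-a=40/3):
  y_3 = -Pa(L-x)(2Lx-a²-x²)/(6LEI)  [x>a] = -9·(20/3)·(20-16)·(2·20·16-(20/3)²-16²)/(6·20·50000) = -382/28125 m
Superposition: y = Σ y_i = -49903/1125000 m ≈ -0.044358 m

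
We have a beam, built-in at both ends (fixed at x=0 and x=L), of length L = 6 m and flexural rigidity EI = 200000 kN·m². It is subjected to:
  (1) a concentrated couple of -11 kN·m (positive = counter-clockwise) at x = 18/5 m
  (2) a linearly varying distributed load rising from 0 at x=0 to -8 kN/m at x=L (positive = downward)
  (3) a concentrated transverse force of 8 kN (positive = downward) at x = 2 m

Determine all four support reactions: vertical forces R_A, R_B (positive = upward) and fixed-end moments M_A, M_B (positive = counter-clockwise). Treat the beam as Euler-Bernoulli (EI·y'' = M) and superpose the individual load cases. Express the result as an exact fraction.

R_A = -2642/675 kN, M_A = -1352/225 kN·m, R_B = -8158/675 kN, M_B = 2143/225 kN·m

Load 1 — applied couple M₀=-11 kN·m at a=18/5 m (b=L-a=12/5):
  R_A = 6M₀ab/L³ = 6·(-11)·(18/5)·(12/5)/6³ = -66/25 kN
  M_A = M₀b(2a-b)/L² = (-11)·(12/5)·(2·(18/5)-(12/5))/6² = -88/25 kN·m
  R_B = -6M₀ab/L³ = -6·(-11)·(18/5)·(12/5)/6³ = 66/25 kN
  M_B = M₀a(2b-a)/L² = (-11)·(18/5)·(2·(12/5)-(18/5))/6² = -33/25 kN·m
Load 2 — triangular load w₀=-8 kN/m (0→w₀ over full span):
  R_A = 3w₀L/20 = 3·(-8)·6/20 = -36/5 kN
  M_A = w₀L²/30 = (-8)·6²/30 = -48/5 kN·m
  R_B = 7w₀L/20 = 7·(-8)·6/20 = -84/5 kN
  M_B = -w₀L²/20 = -(-8)·6²/20 = 72/5 kN·m
Load 3 — point force P=8 kN at a=2 m (b=L-a=4):
  R_A = Pb²(3a+b)/L³ = 8·4²·(3·2+4)/6³ = 160/27 kN
  M_A = Pab²/L² = 8·2·4²/6² = 64/9 kN·m
  R_B = Pa²(a+3b)/L³ = 8·2²·(2+3·4)/6³ = 56/27 kN
  M_B = -Pa²b/L² = -8·2²·4/6² = -32/9 kN·m
Superposition: R_A = -2642/675 kN, M_A = -1352/225 kN·m, R_B = -8158/675 kN, M_B = 2143/225 kN·m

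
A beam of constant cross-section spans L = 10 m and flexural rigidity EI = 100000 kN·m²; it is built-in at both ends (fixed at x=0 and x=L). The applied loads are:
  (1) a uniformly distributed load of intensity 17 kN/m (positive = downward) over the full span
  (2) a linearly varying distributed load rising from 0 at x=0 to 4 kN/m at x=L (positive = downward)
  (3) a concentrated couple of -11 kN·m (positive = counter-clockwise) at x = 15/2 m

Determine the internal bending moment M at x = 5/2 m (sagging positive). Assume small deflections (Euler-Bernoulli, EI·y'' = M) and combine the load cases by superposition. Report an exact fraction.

M(5/2) = 1793/96 kN·m

Load 1 — uniform load w=17 kN/m over full span:
  M_1 = wLx/2 - wL²/12 - wx²/2 = 17·10·(5/2)/2 - 17·10²/12 - 17·(5/2)²/2 = 425/24 kN·m
Load 2 — triangular load w₀=4 kN/m (0→w₀ over full span):
  M_2 = 3w₀Lx/20 - w₀L²/30 - w₀x³/(6L) = 3·4·10·(5/2)/20 - 4·10²/30 - 4·(5/2)³/(6·10) = 5/8 kN·m
Load 3 — applied couple M₀=-11 kN·m at a=15/2 m (b=L-a=5/2):
  M_3 = R_Ax - M_A  [x≤a] with R_A=-99/80, M_A=-55/16 = (-99/80)·(5/2) - (-55/16) = 11/32 kN·m
Superposition: M = Σ M_i = 1793/96 kN·m ≈ 18.677083 kN·m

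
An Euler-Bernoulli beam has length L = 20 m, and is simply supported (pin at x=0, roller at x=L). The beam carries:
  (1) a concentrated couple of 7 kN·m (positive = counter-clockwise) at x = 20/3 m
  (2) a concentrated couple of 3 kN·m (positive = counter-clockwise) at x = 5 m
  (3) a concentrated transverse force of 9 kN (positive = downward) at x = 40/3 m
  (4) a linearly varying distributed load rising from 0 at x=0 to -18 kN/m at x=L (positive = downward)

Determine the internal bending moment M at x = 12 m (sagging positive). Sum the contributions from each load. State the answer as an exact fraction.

M(12) = -2144/5 kN·m

Load 1 — applied couple M₀=7 kN·m at a=20/3 m (b=L-a=40/3):
  M_1 = M₀x/L - M₀  [x>a] = 7·12/20 - 7 = -14/5 kN·m
Load 2 — applied couple M₀=3 kN·m at a=5 m (b=L-a=15):
  M_2 = M₀x/L - M₀  [x>a] = 3·12/20 - 3 = -6/5 kN·m
Load 3 — point force P=9 kN at a=40/3 m (b=L-a=20/3):
  M_3 = Pbx/L  [x≤a] = 9·(20/3)·12/20 = 36 kN·m
Load 4 — triangular load w₀=-18 kN/m (0→w₀ over full span):
  M_4 = w₀Lx/6 - w₀x³/(6L) = (-18)·20·12/6 - (-18)·12³/(6·20) = -2304/5 kN·m
Superposition: M = Σ M_i = -2144/5 kN·m ≈ -428.800000 kN·m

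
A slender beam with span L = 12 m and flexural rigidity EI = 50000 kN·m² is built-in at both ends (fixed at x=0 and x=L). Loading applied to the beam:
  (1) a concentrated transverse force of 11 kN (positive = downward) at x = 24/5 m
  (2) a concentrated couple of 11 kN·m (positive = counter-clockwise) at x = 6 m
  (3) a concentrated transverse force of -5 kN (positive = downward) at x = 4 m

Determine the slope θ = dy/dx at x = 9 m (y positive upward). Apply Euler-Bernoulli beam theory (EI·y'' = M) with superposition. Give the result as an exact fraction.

θ(9) = 22059/100000000 rad

Load 1 — point force P=11 kN at a=24/5 m (b=L-a=36/5):
  θ_1 = Pa²(L-x)(2bL-(3b+a)(L-x))/(2L³EI)  [x>a] = 11·(24/5)²·(12-9)·(2·(36/5)·12-(3·(36/5)+(24/5))·(12-9))/(2·12³·50000) = 1287/3125000 rad
Load 2 — applied couple M₀=11 kN·m at a=6 m (b=L-a=6):
  θ_2 = (R_Ax²/2 - M_Ax - M₀(x-a))/EI  [x>a] with R_A=11/8, M_A=11/4 = ((11/8)·9²/2 - (11/4)·9 - 11·(9-6))/50000 = -33/800000 rad
Load 3 — point force P=-5 kN at a=4 m (b=L-a=8):
  θ_3 = Pa²(L-x)(2bL-(3b+a)(L-x))/(2L³EI)  [x>a] = (-5)·4²·(12-9)·(2·8·12-(3·8+4)·(12-9))/(2·12³·50000) = -3/20000 rad
Superposition: θ = Σ θ_i = 22059/100000000 rad ≈ 0.000221 rad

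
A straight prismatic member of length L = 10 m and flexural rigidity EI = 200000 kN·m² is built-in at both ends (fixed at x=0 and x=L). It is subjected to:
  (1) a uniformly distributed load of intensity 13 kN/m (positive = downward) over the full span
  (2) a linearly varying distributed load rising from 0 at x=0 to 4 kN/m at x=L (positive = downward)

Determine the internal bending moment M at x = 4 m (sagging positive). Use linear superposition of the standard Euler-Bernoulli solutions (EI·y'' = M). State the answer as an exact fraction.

Load 1 — uniform load w=13 kN/m over full span:
  M_1 = wLx/2 - wL²/12 - wx²/2 = 13·10·4/2 - 13·10²/12 - 13·4²/2 = 143/3 kN·m
Load 2 — triangular load w₀=4 kN/m (0→w₀ over full span):
  M_2 = 3w₀Lx/20 - w₀L²/30 - w₀x³/(6L) = 3·4·10·4/20 - 4·10²/30 - 4·4³/(6·10) = 32/5 kN·m
Superposition: M = Σ M_i = 811/15 kN·m ≈ 54.066667 kN·m

M(4) = 811/15 kN·m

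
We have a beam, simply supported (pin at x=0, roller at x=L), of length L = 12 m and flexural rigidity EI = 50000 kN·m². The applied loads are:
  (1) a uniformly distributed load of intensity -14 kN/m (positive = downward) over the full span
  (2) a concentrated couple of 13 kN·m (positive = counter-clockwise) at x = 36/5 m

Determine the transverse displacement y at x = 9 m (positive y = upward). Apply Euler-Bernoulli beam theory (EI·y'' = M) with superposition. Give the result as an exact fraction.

Load 1 — uniform load w=-14 kN/m over full span:
  y_1 = -wx(L³-2Lx²+x³)/(24EI) = -(-14)·9·(12³-2·12·9²+9³)/(24·50000) = 10773/200000 m
Load 2 — applied couple M₀=13 kN·m at a=36/5 m (b=L-a=24/5):
  y_2 = (M₀x³/(6L)-M₀(x-a)²/2+C₁x)/EI  [x>a] with C₁=M₀(3b²-L²)/(6L)=-338/25 = (13·9³/(6·12)-13·(9-(36/5))²/2+(-338/25)·9)/50000 = -2223/10000000 m
Superposition: y = Σ y_i = 536427/10000000 m ≈ 0.053643 m

y(9) = 536427/10000000 m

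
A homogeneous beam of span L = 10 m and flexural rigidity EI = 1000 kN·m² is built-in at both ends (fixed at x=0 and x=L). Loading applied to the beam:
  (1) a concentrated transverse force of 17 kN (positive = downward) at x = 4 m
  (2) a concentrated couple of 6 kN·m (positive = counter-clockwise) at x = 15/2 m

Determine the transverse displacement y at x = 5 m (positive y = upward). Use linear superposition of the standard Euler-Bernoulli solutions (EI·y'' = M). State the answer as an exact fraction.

y(5) = -2129/24000 m

Load 1 — point force P=17 kN at a=4 m (b=L-a=6):
  y_1 = -Pa²(L-x)²(3bL-(3b+a)(L-x))/(6L³EI)  [x>a] = -17·4²·(10-5)²·(3·6·10-(3·6+4)·(10-5))/(6·10³·1000) = -119/1500 m
Load 2 — applied couple M₀=6 kN·m at a=15/2 m (b=L-a=5/2):
  y_2 = (R_Ax³/6 - M_Ax²/2)/EI  [x≤a] with R_A=27/40, M_A=15/8 = ((27/40)·5³/6 - (15/8)·5²/2)/1000 = -3/320 m
Superposition: y = Σ y_i = -2129/24000 m ≈ -0.088708 m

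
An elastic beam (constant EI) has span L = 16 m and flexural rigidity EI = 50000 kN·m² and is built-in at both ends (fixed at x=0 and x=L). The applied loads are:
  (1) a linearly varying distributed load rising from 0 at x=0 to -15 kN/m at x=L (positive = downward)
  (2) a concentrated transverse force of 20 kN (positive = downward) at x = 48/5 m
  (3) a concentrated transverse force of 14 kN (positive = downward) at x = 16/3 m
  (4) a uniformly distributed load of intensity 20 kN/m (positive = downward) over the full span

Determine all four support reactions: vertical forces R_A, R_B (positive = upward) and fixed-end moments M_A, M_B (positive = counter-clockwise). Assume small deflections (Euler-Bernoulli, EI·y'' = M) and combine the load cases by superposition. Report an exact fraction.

Load 1 — triangular load w₀=-15 kN/m (0→w₀ over full span):
  R_A = 3w₀L/20 = 3·(-15)·16/20 = -36 kN
  M_A = w₀L²/30 = (-15)·16²/30 = -128 kN·m
  R_B = 7w₀L/20 = 7·(-15)·16/20 = -84 kN
  M_B = -w₀L²/20 = -(-15)·16²/20 = 192 kN·m
Load 2 — point force P=20 kN at a=48/5 m (b=L-a=32/5):
  R_A = Pb²(3a+b)/L³ = 20·(32/5)²·(3·(48/5)+(32/5))/16³ = 176/25 kN
  M_A = Pab²/L² = 20·(48/5)·(32/5)²/16² = 768/25 kN·m
  R_B = Pa²(a+3b)/L³ = 20·(48/5)²·((48/5)+3·(32/5))/16³ = 324/25 kN
  M_B = -Pa²b/L² = -20·(48/5)²·(32/5)/16² = -1152/25 kN·m
Load 3 — point force P=14 kN at a=16/3 m (b=L-a=32/3):
  R_A = Pb²(3a+b)/L³ = 14·(32/3)²·(3·(16/3)+(32/3))/16³ = 280/27 kN
  M_A = Pab²/L² = 14·(16/3)·(32/3)²/16² = 896/27 kN·m
  R_B = Pa²(a+3b)/L³ = 14·(16/3)²·((16/3)+3·(32/3))/16³ = 98/27 kN
  M_B = -Pa²b/L² = -14·(16/3)²·(32/3)/16² = -448/27 kN·m
Load 4 — uniform load w=20 kN/m over full span:
  R_A = wL/2 = 20·16/2 = 160 kN
  M_A = wL²/12 = 20·16²/12 = 1280/3 kN·m
  R_B = wL/2 = 20·16/2 = 160 kN
  M_B = -wL²/12 = -20·16²/12 = -1280/3 kN·m
Superposition: R_A = 95452/675 kN, M_A = 244736/675 kN·m, R_B = 62498/675 kN, M_B = -200704/675 kN·m

R_A = 95452/675 kN, M_A = 244736/675 kN·m, R_B = 62498/675 kN, M_B = -200704/675 kN·m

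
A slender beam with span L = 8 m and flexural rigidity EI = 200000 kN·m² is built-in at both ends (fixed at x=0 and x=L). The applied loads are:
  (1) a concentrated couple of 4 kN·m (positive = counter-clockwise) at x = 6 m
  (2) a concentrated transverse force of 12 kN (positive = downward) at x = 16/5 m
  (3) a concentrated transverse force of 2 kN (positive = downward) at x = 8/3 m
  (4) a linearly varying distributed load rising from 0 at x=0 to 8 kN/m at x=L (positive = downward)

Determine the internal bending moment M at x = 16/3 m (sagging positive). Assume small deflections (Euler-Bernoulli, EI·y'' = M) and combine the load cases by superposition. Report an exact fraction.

Load 1 — applied couple M₀=4 kN·m at a=6 m (b=L-a=2):
  M_1 = R_Ax - M_A  [x≤a] with R_A=9/16, M_A=5/4 = (9/16)·(16/3) - (5/4) = 7/4 kN·m
Load 2 — point force P=12 kN at a=16/5 m (b=L-a=24/5):
  M_2 = Pa²(a+3b)(L-x)/L³ - Pa²b/L²  [x>a] = 12·(16/5)²·((16/5)+3·(24/5))·(8-(16/3))/8³ - 12·(16/5)²·(24/5)/8² = 256/125 kN·m
Load 3 — point force P=2 kN at a=8/3 m (b=L-a=16/3):
  M_3 = Pa²(a+3b)(L-x)/L³ - Pa²b/L²  [x>a] = 2·(8/3)²·((8/3)+3·(16/3))·(8-(16/3))/8³ - 2·(8/3)²·(16/3)/8² = 16/81 kN·m
Load 4 — triangular load w₀=8 kN/m (0→w₀ over full span):
  M_4 = 3w₀Lx/20 - w₀L²/30 - w₀x³/(6L) = 3·8·8·(16/3)/20 - 8·8²/30 - 8·(16/3)³/(6·8) = 3584/405 kN·m
Superposition: M = Σ M_i = 520219/40500 kN·m ≈ 12.844914 kN·m

M(16/3) = 520219/40500 kN·m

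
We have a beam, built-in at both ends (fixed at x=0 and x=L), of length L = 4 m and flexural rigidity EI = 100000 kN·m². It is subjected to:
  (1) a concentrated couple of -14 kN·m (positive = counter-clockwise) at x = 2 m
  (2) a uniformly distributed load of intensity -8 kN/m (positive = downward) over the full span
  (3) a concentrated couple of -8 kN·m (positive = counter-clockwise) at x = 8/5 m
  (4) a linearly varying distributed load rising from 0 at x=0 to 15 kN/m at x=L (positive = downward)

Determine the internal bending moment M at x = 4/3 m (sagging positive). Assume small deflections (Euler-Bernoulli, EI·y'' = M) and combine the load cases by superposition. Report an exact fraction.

M(4/3) = -10013/1350 kN·m

Load 1 — applied couple M₀=-14 kN·m at a=2 m (b=L-a=2):
  M_1 = R_Ax - M_A  [x≤a] with R_A=-21/4, M_A=-7/2 = (-21/4)·(4/3) - (-7/2) = -7/2 kN·m
Load 2 — uniform load w=-8 kN/m over full span:
  M_2 = wLx/2 - wL²/12 - wx²/2 = (-8)·4·(4/3)/2 - (-8)·4²/12 - (-8)·(4/3)²/2 = -32/9 kN·m
Load 3 — applied couple M₀=-8 kN·m at a=8/5 m (b=L-a=12/5):
  M_3 = R_Ax - M_A  [x≤a] with R_A=-72/25, M_A=-24/25 = (-72/25)·(4/3) - (-24/25) = -72/25 kN·m
Load 4 — triangular load w₀=15 kN/m (0→w₀ over full span):
  M_4 = 3w₀Lx/20 - w₀L²/30 - w₀x³/(6L) = 3·15·4·(4/3)/20 - 15·4²/30 - 15·(4/3)³/(6·4) = 68/27 kN·m
Superposition: M = Σ M_i = -10013/1350 kN·m ≈ -7.417037 kN·m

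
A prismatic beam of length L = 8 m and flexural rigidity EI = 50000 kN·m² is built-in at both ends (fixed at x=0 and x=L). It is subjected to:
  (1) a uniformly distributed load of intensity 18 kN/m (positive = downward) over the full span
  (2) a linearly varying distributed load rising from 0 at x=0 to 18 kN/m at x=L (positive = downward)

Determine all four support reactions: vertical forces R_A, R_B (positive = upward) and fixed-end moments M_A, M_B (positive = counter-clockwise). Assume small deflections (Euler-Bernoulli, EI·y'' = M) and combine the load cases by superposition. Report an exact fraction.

Load 1 — uniform load w=18 kN/m over full span:
  R_A = wL/2 = 18·8/2 = 72 kN
  M_A = wL²/12 = 18·8²/12 = 96 kN·m
  R_B = wL/2 = 18·8/2 = 72 kN
  M_B = -wL²/12 = -18·8²/12 = -96 kN·m
Load 2 — triangular load w₀=18 kN/m (0→w₀ over full span):
  R_A = 3w₀L/20 = 3·18·8/20 = 108/5 kN
  M_A = w₀L²/30 = 18·8²/30 = 192/5 kN·m
  R_B = 7w₀L/20 = 7·18·8/20 = 252/5 kN
  M_B = -w₀L²/20 = -18·8²/20 = -288/5 kN·m
Superposition: R_A = 468/5 kN, M_A = 672/5 kN·m, R_B = 612/5 kN, M_B = -768/5 kN·m

R_A = 468/5 kN, M_A = 672/5 kN·m, R_B = 612/5 kN, M_B = -768/5 kN·m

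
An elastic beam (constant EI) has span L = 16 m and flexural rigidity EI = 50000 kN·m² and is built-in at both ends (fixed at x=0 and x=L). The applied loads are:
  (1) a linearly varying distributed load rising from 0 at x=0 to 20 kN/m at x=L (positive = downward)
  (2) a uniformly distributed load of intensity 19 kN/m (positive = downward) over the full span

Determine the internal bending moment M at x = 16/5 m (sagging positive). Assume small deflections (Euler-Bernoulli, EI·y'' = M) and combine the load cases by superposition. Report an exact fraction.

M(16/5) = -3008/75 kN·m

Load 1 — triangular load w₀=20 kN/m (0→w₀ over full span):
  M_1 = 3w₀Lx/20 - w₀L²/30 - w₀x³/(6L) = 3·20·16·(16/5)/20 - 20·16²/30 - 20·(16/5)³/(6·16) = -1792/75 kN·m
Load 2 — uniform load w=19 kN/m over full span:
  M_2 = wLx/2 - wL²/12 - wx²/2 = 19·16·(16/5)/2 - 19·16²/12 - 19·(16/5)²/2 = -1216/75 kN·m
Superposition: M = Σ M_i = -3008/75 kN·m ≈ -40.106667 kN·m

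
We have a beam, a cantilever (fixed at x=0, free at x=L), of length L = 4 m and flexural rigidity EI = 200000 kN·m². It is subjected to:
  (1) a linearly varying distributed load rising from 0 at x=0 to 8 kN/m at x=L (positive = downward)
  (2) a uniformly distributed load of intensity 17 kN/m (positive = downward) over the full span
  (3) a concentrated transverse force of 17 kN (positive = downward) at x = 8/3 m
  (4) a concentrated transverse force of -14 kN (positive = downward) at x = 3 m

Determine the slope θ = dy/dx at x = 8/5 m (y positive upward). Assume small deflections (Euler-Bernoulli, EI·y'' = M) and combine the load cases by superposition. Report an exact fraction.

Load 1 — triangular load w₀=8 kN/m (0→w₀ over full span):
  θ_1 = (w₀Lx²/4-w₀L²x/3-w₀x⁴/(24L))/EI = (8·4·(8/5)²/4-8·4²·(8/5)/3-8·(8/5)⁴/(24·4))/200000 = -472/1953125 rad
Load 2 — uniform load w=17 kN/m over full span:
  θ_2 = -wx(x²-3Lx+3L²)/(6EI) = -17·(8/5)·((8/5)²-3·4·(8/5)+3·4²)/(6·200000) = -833/1171875 rad
Load 3 — point force P=17 kN at a=8/3 m (b=L-a=4/3):
  θ_3 = -Px(2a-x)/(2EI)  [x≤a] = -17·(8/5)·(2·(8/3)-(8/5))/(2·200000) = -119/468750 rad
Load 4 — point force P=-14 kN at a=3 m (b=L-a=1):
  θ_4 = -Px(2a-x)/(2EI)  [x≤a] = -(-14)·(8/5)·(2·3-(8/5))/(2·200000) = 77/312500 rad
Superposition: θ = Σ θ_i = -22499/23437500 rad ≈ -0.000960 rad

θ(8/5) = -22499/23437500 rad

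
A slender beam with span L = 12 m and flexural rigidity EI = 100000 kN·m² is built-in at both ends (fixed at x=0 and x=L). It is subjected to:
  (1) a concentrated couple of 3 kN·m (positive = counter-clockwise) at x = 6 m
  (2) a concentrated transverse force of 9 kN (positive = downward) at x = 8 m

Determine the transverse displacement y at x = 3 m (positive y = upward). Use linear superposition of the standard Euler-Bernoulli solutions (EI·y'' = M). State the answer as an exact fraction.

Load 1 — applied couple M₀=3 kN·m at a=6 m (b=L-a=6):
  y_1 = (R_Ax³/6 - M_Ax²/2)/EI  [x≤a] with R_A=3/8, M_A=3/4 = ((3/8)·3³/6 - (3/4)·3²/2)/100000 = -27/1600000 m
Load 2 — point force P=9 kN at a=8 m (b=L-a=4):
  y_2 = -Pb²x²(3aL-(3a+b)x)/(6L³EI)  [x≤a] = -9·4²·3²·(3·8·12-(3·8+4)·3)/(6·12³·100000) = -51/200000 m
Superposition: y = Σ y_i = -87/320000 m ≈ -0.000272 m

y(3) = -87/320000 m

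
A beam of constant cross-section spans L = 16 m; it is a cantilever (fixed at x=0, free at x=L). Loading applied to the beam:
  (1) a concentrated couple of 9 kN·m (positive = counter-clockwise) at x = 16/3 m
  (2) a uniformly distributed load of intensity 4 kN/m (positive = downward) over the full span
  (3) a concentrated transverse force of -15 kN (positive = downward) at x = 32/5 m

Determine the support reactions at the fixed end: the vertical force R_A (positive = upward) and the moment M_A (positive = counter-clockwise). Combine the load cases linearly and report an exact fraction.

Load 1 — applied couple M₀=9 kN·m at a=16/3 m (b=L-a=32/3):
  R_A = 0 kN
  M_A = -M₀ = -9 kN·m
Load 2 — uniform load w=4 kN/m over full span:
  R_A = wL = 4·16 = 64 kN
  M_A = wL²/2 = 4·16²/2 = 512 kN·m
Load 3 — point force P=-15 kN at a=32/5 m (b=L-a=48/5):
  R_A = P = (-15) = -15 kN
  M_A = Pa = (-15)·(32/5) = -96 kN·m
Superposition: R_A = 49 kN, M_A = 407 kN·m

R_A = 49 kN, M_A = 407 kN·m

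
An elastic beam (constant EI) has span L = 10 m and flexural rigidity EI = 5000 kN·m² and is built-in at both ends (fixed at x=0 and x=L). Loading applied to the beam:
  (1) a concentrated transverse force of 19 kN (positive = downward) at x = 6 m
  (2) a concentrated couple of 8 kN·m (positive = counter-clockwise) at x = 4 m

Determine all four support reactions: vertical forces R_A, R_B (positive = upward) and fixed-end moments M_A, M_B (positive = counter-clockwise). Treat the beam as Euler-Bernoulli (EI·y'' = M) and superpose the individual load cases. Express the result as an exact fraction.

R_A = 196/25 kN, M_A = 96/5 kN·m, R_B = 279/25 kN, M_B = -124/5 kN·m

Load 1 — point force P=19 kN at a=6 m (b=L-a=4):
  R_A = Pb²(3a+b)/L³ = 19·4²·(3·6+4)/10³ = 836/125 kN
  M_A = Pab²/L² = 19·6·4²/10² = 456/25 kN·m
  R_B = Pa²(a+3b)/L³ = 19·6²·(6+3·4)/10³ = 1539/125 kN
  M_B = -Pa²b/L² = -19·6²·4/10² = -684/25 kN·m
Load 2 — applied couple M₀=8 kN·m at a=4 m (b=L-a=6):
  R_A = 6M₀ab/L³ = 6·8·4·6/10³ = 144/125 kN
  M_A = M₀b(2a-b)/L² = 8·6·(2·4-6)/10² = 24/25 kN·m
  R_B = -6M₀ab/L³ = -6·8·4·6/10³ = -144/125 kN
  M_B = M₀a(2b-a)/L² = 8·4·(2·6-4)/10² = 64/25 kN·m
Superposition: R_A = 196/25 kN, M_A = 96/5 kN·m, R_B = 279/25 kN, M_B = -124/5 kN·m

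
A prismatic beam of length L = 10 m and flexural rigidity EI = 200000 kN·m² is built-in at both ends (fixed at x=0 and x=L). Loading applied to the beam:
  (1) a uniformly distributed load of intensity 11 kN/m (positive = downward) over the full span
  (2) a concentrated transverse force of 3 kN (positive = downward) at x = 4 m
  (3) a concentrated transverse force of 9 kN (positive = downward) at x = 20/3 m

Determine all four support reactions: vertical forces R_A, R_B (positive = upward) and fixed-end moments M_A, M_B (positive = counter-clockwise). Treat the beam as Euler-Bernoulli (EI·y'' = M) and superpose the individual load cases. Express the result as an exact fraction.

R_A = 22229/375 kN, M_A = 7699/75 kN·m, R_B = 23521/375 kN, M_B = -2697/25 kN·m

Load 1 — uniform load w=11 kN/m over full span:
  R_A = wL/2 = 11·10/2 = 55 kN
  M_A = wL²/12 = 11·10²/12 = 275/3 kN·m
  R_B = wL/2 = 11·10/2 = 55 kN
  M_B = -wL²/12 = -11·10²/12 = -275/3 kN·m
Load 2 — point force P=3 kN at a=4 m (b=L-a=6):
  R_A = Pb²(3a+b)/L³ = 3·6²·(3·4+6)/10³ = 243/125 kN
  M_A = Pab²/L² = 3·4·6²/10² = 108/25 kN·m
  R_B = Pa²(a+3b)/L³ = 3·4²·(4+3·6)/10³ = 132/125 kN
  M_B = -Pa²b/L² = -3·4²·6/10² = -72/25 kN·m
Load 3 — point force P=9 kN at a=20/3 m (b=L-a=10/3):
  R_A = Pb²(3a+b)/L³ = 9·(10/3)²·(3·(20/3)+(10/3))/10³ = 7/3 kN
  M_A = Pab²/L² = 9·(20/3)·(10/3)²/10² = 20/3 kN·m
  R_B = Pa²(a+3b)/L³ = 9·(20/3)²·((20/3)+3·(10/3))/10³ = 20/3 kN
  M_B = -Pa²b/L² = -9·(20/3)²·(10/3)/10² = -40/3 kN·m
Superposition: R_A = 22229/375 kN, M_A = 7699/75 kN·m, R_B = 23521/375 kN, M_B = -2697/25 kN·m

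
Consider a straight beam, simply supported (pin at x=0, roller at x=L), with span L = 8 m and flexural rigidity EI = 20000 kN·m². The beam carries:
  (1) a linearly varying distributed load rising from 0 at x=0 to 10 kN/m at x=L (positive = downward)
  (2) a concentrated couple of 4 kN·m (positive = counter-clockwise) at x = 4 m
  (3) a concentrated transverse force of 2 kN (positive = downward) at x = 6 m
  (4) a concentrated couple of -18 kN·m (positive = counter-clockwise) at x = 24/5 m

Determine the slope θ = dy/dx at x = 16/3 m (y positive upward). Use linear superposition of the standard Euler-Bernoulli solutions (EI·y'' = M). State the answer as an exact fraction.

θ(16/3) = 246461/121500000 rad

Load 1 — triangular load w₀=10 kN/m (0→w₀ over full span):
  θ_1 = -w₀(7L⁴-30L²x²+15x⁴)/(360LEI) = -10·(7·8⁴-30·8²·(16/3)²+15·(16/3)⁴)/(360·8·20000) = 364/151875 rad
Load 2 — applied couple M₀=4 kN·m at a=4 m (b=L-a=4):
  θ_2 = (M₀x²/(2L)-M₀(x-a)+C₁)/EI  [x>a] with C₁=M₀(3b²-L²)/(6L)=-4/3 = (4·(16/3)²/(2·8)-4·((16/3)-4)+(-4/3))/20000 = 1/45000 rad
Load 3 — point force P=2 kN at a=6 m (b=L-a=2):
  θ_3 = -Pb(L²-b²-3x²)/(6LEI)  [x≤a] = -2·2·(8²-2²-3·(16/3)²)/(6·8·20000) = 19/180000 rad
Load 4 — applied couple M₀=-18 kN·m at a=24/5 m (b=L-a=16/5):
  θ_4 = (M₀x²/(2L)-M₀(x-a)+C₁)/EI  [x>a] with C₁=M₀(3b²-L²)/(6L)=312/25 = ((-18)·(16/3)²/(2·8)-(-18)·((16/3)-(24/5))+(312/25))/20000 = -31/62500 rad
Superposition: θ = Σ θ_i = 246461/121500000 rad ≈ 0.002028 rad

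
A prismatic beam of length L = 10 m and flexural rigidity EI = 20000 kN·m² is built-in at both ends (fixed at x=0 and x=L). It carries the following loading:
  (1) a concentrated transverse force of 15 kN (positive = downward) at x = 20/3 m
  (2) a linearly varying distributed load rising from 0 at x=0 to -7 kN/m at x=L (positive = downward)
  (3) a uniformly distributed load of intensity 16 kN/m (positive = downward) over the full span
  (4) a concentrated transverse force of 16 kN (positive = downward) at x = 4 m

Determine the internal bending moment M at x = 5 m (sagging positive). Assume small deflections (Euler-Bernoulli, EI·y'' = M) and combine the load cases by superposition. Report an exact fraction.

M(5) = 4393/60 kN·m

Load 1 — point force P=15 kN at a=20/3 m (b=L-a=10/3):
  M_1 = Pb²(3a+b)x/L³ - Pab²/L²  [x≤a] = 15·(10/3)²·(3·(20/3)+(10/3))·5/10³ - 15·(20/3)·(10/3)²/10² = 25/3 kN·m
Load 2 — triangular load w₀=-7 kN/m (0→w₀ over full span):
  M_2 = 3w₀Lx/20 - w₀L²/30 - w₀x³/(6L) = 3·(-7)·10·5/20 - (-7)·10²/30 - (-7)·5³/(6·10) = -175/12 kN·m
Load 3 — uniform load w=16 kN/m over full span:
  M_3 = wLx/2 - wL²/12 - wx²/2 = 16·10·5/2 - 16·10²/12 - 16·5²/2 = 200/3 kN·m
Load 4 — point force P=16 kN at a=4 m (b=L-a=6):
  M_4 = Pa²(a+3b)(L-x)/L³ - Pa²b/L²  [x>a] = 16·4²·(4+3·6)·(10-5)/10³ - 16·4²·6/10² = 64/5 kN·m
Superposition: M = Σ M_i = 4393/60 kN·m ≈ 73.216667 kN·m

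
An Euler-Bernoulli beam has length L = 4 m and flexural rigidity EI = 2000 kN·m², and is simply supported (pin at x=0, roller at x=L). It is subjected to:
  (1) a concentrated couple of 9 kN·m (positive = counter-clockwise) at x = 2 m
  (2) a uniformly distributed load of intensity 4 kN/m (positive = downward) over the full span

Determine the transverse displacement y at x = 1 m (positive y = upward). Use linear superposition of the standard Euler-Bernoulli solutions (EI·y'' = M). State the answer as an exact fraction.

Load 1 — applied couple M₀=9 kN·m at a=2 m (b=L-a=2):
  y_1 = (M₀x³/(6L)+C₁x)/EI  [x≤a] with C₁=M₀(3b²-L²)/(6L)=-3/2 = (9·1³/(6·4)+(-3/2)·1)/2000 = -9/16000 m
Load 2 — uniform load w=4 kN/m over full span:
  y_2 = -wx(L³-2Lx²+x³)/(24EI) = -4·1·(4³-2·4·1²+1³)/(24·2000) = -19/4000 m
Superposition: y = Σ y_i = -17/3200 m ≈ -0.005313 m

y(1) = -17/3200 m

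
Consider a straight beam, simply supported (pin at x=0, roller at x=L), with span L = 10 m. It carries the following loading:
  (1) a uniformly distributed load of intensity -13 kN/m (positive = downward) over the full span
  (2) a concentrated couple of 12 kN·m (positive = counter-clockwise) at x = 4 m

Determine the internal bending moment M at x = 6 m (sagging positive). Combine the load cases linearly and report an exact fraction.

M(6) = -804/5 kN·m

Load 1 — uniform load w=-13 kN/m over full span:
  M_1 = wx(L-x)/2 = (-13)·6·(10-6)/2 = -156 kN·m
Load 2 — applied couple M₀=12 kN·m at a=4 m (b=L-a=6):
  M_2 = M₀x/L - M₀  [x>a] = 12·6/10 - 12 = -24/5 kN·m
Superposition: M = Σ M_i = -804/5 kN·m ≈ -160.800000 kN·m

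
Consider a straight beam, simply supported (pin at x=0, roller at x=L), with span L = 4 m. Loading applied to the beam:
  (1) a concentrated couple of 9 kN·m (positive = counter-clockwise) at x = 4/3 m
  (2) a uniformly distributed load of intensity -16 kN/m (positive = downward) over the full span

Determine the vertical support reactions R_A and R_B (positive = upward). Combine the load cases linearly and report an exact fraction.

Load 1 — applied couple M₀=9 kN·m at a=4/3 m (b=L-a=8/3):
  R_A = M₀/L = 9/4 kN
  R_B = -M₀/L = -9/4 kN
Load 2 — uniform load w=-16 kN/m over full span:
  R_A = wL/2 = (-16)·4/2 = -32 kN
  R_B = wL/2 = (-16)·4/2 = -32 kN
Superposition: R_A = -119/4 kN, R_B = -137/4 kN

R_A = -119/4 kN, R_B = -137/4 kN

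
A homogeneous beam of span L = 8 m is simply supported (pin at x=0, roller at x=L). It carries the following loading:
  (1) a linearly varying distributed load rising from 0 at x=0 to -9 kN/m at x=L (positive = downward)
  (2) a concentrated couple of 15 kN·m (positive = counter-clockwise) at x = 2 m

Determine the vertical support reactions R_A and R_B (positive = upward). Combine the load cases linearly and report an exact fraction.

Load 1 — triangular load w₀=-9 kN/m (0→w₀ over full span):
  R_A = w₀L/6 = (-9)·8/6 = -12 kN
  R_B = w₀L/3 = (-9)·8/3 = -24 kN
Load 2 — applied couple M₀=15 kN·m at a=2 m (b=L-a=6):
  R_A = M₀/L = 15/8 kN
  R_B = -M₀/L = -15/8 kN
Superposition: R_A = -81/8 kN, R_B = -207/8 kN

R_A = -81/8 kN, R_B = -207/8 kN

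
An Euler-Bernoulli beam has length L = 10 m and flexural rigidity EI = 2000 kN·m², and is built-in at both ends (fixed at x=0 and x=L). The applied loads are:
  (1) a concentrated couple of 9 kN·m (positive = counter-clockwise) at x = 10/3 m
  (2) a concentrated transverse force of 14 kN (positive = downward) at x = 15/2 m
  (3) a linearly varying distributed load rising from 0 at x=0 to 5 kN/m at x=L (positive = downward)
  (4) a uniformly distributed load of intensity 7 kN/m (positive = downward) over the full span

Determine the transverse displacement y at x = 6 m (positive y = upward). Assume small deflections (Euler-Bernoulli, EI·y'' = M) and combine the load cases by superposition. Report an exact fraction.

y(6) = -10343/80000 m

Load 1 — applied couple M₀=9 kN·m at a=10/3 m (b=L-a=20/3):
  y_1 = (R_Ax³/6 - M_Ax²/2 - M₀(x-a)²/2)/EI  [x>a] with R_A=6/5, M_A=0 = ((6/5)·6³/6 - 0·6²/2 - 9·(6-(10/3))²/2)/2000 = 7/1250 m
Load 2 — point force P=14 kN at a=15/2 m (b=L-a=5/2):
  y_2 = -Pb²x²(3aL-(3a+b)x)/(6L³EI)  [x≤a] = -14·(5/2)²·6²·(3·(15/2)·10-(3·(15/2)+(5/2))·6)/(6·10³·2000) = -63/3200 m
Load 3 — triangular load w₀=5 kN/m (0→w₀ over full span):
  y_3 = -w₀x²(L-x)²(x+2L)/(120LEI) = -5·6²·(10-6)²·(6+2·10)/(120·10·2000) = -39/1250 m
Load 4 — uniform load w=7 kN/m over full span:
  y_4 = -wx²(L-x)²/(24EI) = -7·6²·(10-6)²/(24·2000) = -21/250 m
Superposition: y = Σ y_i = -10343/80000 m ≈ -0.129287 m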